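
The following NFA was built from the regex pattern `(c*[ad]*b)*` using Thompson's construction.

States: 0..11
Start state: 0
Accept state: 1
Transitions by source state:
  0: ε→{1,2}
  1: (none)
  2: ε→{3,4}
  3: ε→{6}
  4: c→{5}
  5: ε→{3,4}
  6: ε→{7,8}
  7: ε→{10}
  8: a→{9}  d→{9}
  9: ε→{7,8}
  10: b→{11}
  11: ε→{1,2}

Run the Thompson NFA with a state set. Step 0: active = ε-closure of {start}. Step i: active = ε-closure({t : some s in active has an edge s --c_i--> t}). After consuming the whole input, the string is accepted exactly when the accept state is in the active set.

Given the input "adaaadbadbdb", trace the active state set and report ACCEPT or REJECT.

S₀ = ε-closure({0}) = {0,1,2,3,4,6,7,8,10}
'a' @ 1: {7,8,9,10}
'd' @ 2: {7,8,9,10}
'a' @ 3: {7,8,9,10}
'a' @ 4: {7,8,9,10}
'a' @ 5: {7,8,9,10}
'd' @ 6: {7,8,9,10}
'b' @ 7: {1,2,3,4,6,7,8,10,11}  [accepting]
'a' @ 8: {7,8,9,10}
'd' @ 9: {7,8,9,10}
'b' @ 10: {1,2,3,4,6,7,8,10,11}  [accepting]
'd' @ 11: {7,8,9,10}
'b' @ 12: {1,2,3,4,6,7,8,10,11}  [accepting]
final: {1,2,3,4,6,7,8,10,11}; accept 1 in set

Answer: ACCEPT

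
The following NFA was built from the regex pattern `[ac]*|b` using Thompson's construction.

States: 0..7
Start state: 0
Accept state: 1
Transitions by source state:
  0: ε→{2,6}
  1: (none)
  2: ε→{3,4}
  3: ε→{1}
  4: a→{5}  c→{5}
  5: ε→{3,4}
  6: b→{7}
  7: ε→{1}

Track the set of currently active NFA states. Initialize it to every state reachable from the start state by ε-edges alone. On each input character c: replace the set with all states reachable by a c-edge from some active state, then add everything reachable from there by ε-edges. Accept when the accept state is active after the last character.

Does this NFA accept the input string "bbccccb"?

S₀ = ε-closure({0}) = {0,1,2,3,4,6}
'b' @ 1: {1,7}  [accepting]
'b' @ 2: {}  — dead — no transitions
rest 'ccccb' ignored (set empty)
final: {}; accept 1 not in set

Answer: REJECT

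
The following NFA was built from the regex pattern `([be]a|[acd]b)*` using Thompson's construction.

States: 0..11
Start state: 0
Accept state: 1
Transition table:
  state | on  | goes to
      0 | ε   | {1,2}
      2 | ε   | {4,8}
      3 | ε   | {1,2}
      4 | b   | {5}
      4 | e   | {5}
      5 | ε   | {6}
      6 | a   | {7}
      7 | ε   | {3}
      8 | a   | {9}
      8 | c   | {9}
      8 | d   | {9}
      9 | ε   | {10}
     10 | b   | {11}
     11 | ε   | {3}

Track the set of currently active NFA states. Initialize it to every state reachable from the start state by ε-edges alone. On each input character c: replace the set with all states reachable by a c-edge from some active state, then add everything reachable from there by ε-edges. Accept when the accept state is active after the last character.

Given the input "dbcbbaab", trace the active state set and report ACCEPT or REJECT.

Answer: ACCEPT

Trace:
start: ε-closure({0}) = {0,1,2,4,8}
'd' @ 1: {9,10}
'b' @ 2: {1,2,3,4,8,11}  ✓accept
'c' @ 3: {9,10}
'b' @ 4: {1,2,3,4,8,11}  ✓accept
'b' @ 5: {5,6}
'a' @ 6: {1,2,3,4,7,8}  ✓accept
'a' @ 7: {9,10}
'b' @ 8: {1,2,3,4,8,11}  ✓accept
end set {1,2,3,4,8,11} — state 1 in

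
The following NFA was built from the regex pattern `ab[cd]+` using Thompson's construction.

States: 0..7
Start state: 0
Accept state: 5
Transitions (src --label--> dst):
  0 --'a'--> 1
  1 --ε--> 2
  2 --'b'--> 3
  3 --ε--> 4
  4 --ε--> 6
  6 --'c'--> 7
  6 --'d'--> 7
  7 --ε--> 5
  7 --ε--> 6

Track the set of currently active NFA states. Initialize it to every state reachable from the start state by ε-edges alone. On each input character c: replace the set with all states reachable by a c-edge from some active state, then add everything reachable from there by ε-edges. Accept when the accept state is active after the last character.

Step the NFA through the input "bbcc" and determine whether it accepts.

Answer: REJECT

Steps:
S₀ = ε-closure({0}) = {0}
'b' @ 1: {}  — dead — no transitions
rest 'bcc' ignored (set empty)
after full input: {}  (accept=5 not in)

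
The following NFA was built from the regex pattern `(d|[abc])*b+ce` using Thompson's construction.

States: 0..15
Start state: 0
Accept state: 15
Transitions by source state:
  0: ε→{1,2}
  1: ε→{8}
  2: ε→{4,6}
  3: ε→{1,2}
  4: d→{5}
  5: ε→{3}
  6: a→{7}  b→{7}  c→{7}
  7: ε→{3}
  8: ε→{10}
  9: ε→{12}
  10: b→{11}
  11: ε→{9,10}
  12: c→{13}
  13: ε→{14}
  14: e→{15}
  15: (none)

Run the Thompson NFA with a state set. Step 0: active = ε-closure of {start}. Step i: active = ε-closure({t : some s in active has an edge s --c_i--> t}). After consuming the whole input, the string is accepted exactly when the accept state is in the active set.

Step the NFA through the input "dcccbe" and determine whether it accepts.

initial (ε-close {0}): {0,1,2,4,6,8,10}
'd' @ 1: {1,2,3,4,5,6,8,10}
'c' @ 2: {1,2,3,4,6,7,8,10}
'c' @ 3: {1,2,3,4,6,7,8,10}
'c' @ 4: {1,2,3,4,6,7,8,10}
'b' @ 5: {1,2,3,4,6,7,8,9,10,11,12}
'e' @ 6: {}  — dead — no transitions
after full input: {}  (accept=15 not in)

Answer: REJECT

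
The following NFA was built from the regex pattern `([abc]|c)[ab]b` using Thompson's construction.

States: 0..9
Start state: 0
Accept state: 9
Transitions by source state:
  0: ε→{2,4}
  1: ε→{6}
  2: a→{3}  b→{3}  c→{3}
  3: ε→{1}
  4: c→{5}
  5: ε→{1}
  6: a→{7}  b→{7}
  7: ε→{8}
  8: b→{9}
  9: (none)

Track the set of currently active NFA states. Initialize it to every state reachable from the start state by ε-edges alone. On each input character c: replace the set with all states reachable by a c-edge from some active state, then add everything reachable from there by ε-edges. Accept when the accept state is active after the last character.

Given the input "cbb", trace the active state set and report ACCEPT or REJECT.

Answer: ACCEPT

Derivation:
S₀ = ε-closure({0}) = {0,2,4}
'c' @ 1: {1,3,5,6}
'b' @ 2: {7,8}
'b' @ 3: {9}  ✓accept
final: {9}; accept 9 in set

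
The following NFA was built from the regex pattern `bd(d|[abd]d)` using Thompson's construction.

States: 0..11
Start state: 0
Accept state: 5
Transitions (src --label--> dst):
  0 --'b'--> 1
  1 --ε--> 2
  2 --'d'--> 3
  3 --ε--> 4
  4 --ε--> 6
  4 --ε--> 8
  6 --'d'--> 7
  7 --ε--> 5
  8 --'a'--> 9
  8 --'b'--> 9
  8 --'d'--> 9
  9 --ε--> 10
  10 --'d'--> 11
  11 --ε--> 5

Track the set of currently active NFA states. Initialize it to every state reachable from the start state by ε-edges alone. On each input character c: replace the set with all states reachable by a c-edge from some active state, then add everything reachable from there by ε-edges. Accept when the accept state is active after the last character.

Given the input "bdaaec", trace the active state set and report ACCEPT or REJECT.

start: ε-closure({0}) = {0}
'b' @ 1: {1,2}
'd' @ 2: {3,4,6,8}
'a' @ 3: {9,10}
'a' @ 4: {}  — state set empty
rest 'ec' ignored (set empty)
after full input: {}  (accept=5 not in)

Answer: REJECT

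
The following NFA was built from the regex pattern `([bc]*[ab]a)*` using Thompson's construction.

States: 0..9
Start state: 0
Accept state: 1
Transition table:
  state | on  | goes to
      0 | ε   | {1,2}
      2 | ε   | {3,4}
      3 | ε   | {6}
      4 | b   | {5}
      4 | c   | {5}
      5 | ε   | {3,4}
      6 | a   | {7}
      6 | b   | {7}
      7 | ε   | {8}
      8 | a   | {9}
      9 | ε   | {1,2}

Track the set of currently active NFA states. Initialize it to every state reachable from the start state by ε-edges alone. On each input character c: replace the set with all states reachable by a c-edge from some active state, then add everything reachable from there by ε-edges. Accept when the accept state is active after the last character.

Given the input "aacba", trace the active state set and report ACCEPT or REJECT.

S₀ = ε-closure({0}) = {0,1,2,3,4,6}
'a' @ 1: {7,8}
'a' @ 2: {1,2,3,4,6,9}  ✓accept
'c' @ 3: {3,4,5,6}
'b' @ 4: {3,4,5,6,7,8}
'a' @ 5: {1,2,3,4,6,7,8,9}  ✓accept
end set {1,2,3,4,6,7,8,9} — state 1 in

Answer: ACCEPT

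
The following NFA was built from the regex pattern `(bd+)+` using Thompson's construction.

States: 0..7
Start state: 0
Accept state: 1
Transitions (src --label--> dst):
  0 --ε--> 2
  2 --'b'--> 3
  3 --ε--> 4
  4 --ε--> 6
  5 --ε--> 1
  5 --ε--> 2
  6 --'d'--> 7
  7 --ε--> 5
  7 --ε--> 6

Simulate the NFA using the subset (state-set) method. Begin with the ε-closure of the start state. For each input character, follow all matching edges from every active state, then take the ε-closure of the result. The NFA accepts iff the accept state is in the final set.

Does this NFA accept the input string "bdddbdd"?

S₀ = ε-closure({0}) = {0,2}
'b' @ 1: {3,4,6}
'd' @ 2: {1,2,5,6,7}  [accepting]
'd' @ 3: {1,2,5,6,7}  [accepting]
'd' @ 4: {1,2,5,6,7}  [accepting]
'b' @ 5: {3,4,6}
'd' @ 6: {1,2,5,6,7}  [accepting]
'd' @ 7: {1,2,5,6,7}  [accepting]
final: {1,2,5,6,7}; accept 1 in set

Answer: ACCEPT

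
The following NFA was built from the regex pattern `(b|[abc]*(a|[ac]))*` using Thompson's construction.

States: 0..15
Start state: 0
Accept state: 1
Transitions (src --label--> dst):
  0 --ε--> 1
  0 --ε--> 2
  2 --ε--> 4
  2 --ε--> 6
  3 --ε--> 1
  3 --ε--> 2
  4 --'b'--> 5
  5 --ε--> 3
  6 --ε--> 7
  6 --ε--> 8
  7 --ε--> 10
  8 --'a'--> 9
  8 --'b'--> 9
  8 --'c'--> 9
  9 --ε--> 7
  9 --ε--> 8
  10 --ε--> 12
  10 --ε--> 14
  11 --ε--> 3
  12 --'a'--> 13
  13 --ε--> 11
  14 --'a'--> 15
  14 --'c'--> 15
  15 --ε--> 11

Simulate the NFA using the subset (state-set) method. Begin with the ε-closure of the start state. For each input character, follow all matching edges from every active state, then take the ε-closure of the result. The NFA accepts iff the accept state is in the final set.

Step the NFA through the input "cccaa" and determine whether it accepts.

Answer: ACCEPT

Derivation:
S₀ = ε-closure({0}) = {0,1,2,4,6,7,8,10,12,14}
'c' @ 1: {1,2,3,4,6,7,8,9,10,11,12,14,15}  ✓accept
'c' @ 2: {1,2,3,4,6,7,8,9,10,11,12,14,15}  ✓accept
'c' @ 3: {1,2,3,4,6,7,8,9,10,11,12,14,15}  ✓accept
'a' @ 4: {1,2,3,4,6,7,8,9,10,11,12,13,14,15}  ✓accept
'a' @ 5: {1,2,3,4,6,7,8,9,10,11,12,13,14,15}  ✓accept
after full input: {1,2,3,4,6,7,8,9,10,11,12,13,14,15}  (accept=1 in)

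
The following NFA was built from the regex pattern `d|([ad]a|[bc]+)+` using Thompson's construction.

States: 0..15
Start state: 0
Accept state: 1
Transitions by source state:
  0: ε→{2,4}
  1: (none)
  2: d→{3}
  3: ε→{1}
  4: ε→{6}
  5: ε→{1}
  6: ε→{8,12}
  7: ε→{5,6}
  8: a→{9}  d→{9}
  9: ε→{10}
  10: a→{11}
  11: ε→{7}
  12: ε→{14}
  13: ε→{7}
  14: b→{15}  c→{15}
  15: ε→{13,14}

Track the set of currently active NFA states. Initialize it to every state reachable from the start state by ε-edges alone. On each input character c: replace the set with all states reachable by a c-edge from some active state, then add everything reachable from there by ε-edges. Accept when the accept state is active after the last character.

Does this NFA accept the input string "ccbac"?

start: ε-closure({0}) = {0,2,4,6,8,12,14}
'c' @ 1: {1,5,6,7,8,12,13,14,15}  [accepting]
'c' @ 2: {1,5,6,7,8,12,13,14,15}  [accepting]
'b' @ 3: {1,5,6,7,8,12,13,14,15}  [accepting]
'a' @ 4: {9,10}
'c' @ 5: {}  — dead — no transitions
final: {}; accept 1 not in set

Answer: REJECT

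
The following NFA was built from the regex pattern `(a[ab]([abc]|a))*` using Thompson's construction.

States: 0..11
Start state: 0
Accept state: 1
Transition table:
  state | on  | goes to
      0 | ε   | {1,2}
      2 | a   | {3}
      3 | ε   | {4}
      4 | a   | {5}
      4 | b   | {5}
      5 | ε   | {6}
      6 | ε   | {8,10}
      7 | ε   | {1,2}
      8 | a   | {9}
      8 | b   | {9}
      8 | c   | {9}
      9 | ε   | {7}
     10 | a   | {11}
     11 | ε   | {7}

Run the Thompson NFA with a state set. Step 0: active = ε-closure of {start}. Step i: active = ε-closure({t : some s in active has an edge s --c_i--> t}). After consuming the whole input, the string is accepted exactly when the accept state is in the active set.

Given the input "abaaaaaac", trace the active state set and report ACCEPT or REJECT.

start: ε-closure({0}) = {0,1,2}
'a' @ 1: {3,4}
'b' @ 2: {5,6,8,10}
'a' @ 3: {1,2,7,9,11}  (accept∈set)
'a' @ 4: {3,4}
'a' @ 5: {5,6,8,10}
'a' @ 6: {1,2,7,9,11}  (accept∈set)
'a' @ 7: {3,4}
'a' @ 8: {5,6,8,10}
'c' @ 9: {1,2,7,9}  (accept∈set)
final: {1,2,7,9}; accept 1 in set

Answer: ACCEPT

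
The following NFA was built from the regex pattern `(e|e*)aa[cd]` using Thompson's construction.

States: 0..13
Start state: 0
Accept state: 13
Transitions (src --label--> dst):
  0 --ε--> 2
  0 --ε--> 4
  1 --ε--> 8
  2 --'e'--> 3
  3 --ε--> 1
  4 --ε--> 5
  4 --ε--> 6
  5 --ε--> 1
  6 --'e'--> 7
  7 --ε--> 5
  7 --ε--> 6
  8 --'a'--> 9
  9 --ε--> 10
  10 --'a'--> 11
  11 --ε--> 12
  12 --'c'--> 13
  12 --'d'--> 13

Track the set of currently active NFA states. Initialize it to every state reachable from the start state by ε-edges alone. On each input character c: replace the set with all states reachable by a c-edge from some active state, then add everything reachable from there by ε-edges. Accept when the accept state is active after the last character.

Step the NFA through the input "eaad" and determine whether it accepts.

S₀ = ε-closure({0}) = {0,1,2,4,5,6,8}
'e' @ 1: {1,3,5,6,7,8}
'a' @ 2: {9,10}
'a' @ 3: {11,12}
'd' @ 4: {13}  ✓accept
end set {13} — state 13 in

Answer: ACCEPT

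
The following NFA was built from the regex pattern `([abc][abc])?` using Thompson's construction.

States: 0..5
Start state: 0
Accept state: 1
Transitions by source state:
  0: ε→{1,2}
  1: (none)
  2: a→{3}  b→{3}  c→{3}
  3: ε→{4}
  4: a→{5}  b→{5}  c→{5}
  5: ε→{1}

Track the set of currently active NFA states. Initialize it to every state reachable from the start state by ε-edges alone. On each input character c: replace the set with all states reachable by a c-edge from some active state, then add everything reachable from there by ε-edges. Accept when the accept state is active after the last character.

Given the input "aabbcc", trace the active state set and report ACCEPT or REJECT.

initial (ε-close {0}): {0,1,2}
'a' @ 1: {3,4}
'a' @ 2: {1,5}  [accepting]
'b' @ 3: {}  — no active states
rest 'bcc' ignored (set empty)
after full input: {}  (accept=1 not in)

Answer: REJECT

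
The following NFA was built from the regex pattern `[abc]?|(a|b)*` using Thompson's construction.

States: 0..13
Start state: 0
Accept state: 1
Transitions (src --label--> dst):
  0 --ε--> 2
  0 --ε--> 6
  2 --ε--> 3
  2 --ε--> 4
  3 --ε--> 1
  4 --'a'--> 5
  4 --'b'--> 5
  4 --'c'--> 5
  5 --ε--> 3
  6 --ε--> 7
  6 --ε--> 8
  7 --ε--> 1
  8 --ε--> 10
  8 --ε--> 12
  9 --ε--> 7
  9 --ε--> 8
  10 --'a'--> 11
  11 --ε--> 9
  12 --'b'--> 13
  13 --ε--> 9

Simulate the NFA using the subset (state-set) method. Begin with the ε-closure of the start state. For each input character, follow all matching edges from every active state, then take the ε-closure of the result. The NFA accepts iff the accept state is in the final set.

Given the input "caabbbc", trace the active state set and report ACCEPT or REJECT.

S₀ = ε-closure({0}) = {0,1,2,3,4,6,7,8,10,12}
'c' @ 1: {1,3,5}  (accept∈set)
'a' @ 2: {}  — no active states
rest 'abbbc' ignored (set empty)
after full input: {}  (accept=1 not in)

Answer: REJECT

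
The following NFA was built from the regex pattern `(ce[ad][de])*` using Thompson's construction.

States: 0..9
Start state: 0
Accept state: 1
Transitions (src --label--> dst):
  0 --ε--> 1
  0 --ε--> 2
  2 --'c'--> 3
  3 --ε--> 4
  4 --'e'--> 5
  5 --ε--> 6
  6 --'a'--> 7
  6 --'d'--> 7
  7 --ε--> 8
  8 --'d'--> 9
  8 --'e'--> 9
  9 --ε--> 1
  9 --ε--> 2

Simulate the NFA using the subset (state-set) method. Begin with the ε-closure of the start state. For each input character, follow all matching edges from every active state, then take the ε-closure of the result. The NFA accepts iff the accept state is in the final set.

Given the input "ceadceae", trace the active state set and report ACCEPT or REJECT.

Answer: ACCEPT

Trace:
S₀ = ε-closure({0}) = {0,1,2}
'c' @ 1: {3,4}
'e' @ 2: {5,6}
'a' @ 3: {7,8}
'd' @ 4: {1,2,9}  (accept∈set)
'c' @ 5: {3,4}
'e' @ 6: {5,6}
'a' @ 7: {7,8}
'e' @ 8: {1,2,9}  (accept∈set)
after full input: {1,2,9}  (accept=1 in)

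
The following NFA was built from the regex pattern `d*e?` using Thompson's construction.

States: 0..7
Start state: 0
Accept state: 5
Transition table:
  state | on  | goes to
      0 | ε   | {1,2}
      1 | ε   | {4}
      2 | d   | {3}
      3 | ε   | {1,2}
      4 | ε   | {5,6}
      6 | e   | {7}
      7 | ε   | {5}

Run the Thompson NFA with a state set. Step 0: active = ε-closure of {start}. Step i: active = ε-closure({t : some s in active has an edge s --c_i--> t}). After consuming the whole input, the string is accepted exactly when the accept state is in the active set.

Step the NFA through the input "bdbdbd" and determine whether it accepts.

Answer: REJECT

Derivation:
S₀ = ε-closure({0}) = {0,1,2,4,5,6}
'b' @ 1: {}  — state set empty
rest 'dbdbd' ignored (set empty)
after full input: {}  (accept=5 not in)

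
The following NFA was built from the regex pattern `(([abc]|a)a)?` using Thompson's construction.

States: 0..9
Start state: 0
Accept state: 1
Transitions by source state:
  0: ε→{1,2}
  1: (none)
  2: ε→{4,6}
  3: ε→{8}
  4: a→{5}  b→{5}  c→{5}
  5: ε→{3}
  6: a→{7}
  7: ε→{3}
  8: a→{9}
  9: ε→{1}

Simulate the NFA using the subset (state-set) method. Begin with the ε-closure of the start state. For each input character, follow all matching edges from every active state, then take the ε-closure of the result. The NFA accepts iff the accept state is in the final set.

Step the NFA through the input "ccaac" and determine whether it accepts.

S₀ = ε-closure({0}) = {0,1,2,4,6}
'c' @ 1: {3,5,8}
'c' @ 2: {}  — state set empty
rest 'aac' ignored (set empty)
end set {} — state 1 not in

Answer: REJECT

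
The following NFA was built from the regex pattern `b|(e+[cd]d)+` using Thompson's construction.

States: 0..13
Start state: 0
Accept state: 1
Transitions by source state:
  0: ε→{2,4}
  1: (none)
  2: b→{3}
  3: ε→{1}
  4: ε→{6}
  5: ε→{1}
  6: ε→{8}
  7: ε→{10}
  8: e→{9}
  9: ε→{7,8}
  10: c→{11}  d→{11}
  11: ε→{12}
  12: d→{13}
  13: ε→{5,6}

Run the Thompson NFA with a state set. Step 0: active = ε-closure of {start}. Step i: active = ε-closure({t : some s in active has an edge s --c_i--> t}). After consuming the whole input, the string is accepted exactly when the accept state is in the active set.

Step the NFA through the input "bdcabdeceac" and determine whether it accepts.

S₀ = ε-closure({0}) = {0,2,4,6,8}
'b' @ 1: {1,3}  ✓accept
'd' @ 2: {}  — dead — no transitions
rest 'cabdeceac' ignored (set empty)
after full input: {}  (accept=1 not in)

Answer: REJECT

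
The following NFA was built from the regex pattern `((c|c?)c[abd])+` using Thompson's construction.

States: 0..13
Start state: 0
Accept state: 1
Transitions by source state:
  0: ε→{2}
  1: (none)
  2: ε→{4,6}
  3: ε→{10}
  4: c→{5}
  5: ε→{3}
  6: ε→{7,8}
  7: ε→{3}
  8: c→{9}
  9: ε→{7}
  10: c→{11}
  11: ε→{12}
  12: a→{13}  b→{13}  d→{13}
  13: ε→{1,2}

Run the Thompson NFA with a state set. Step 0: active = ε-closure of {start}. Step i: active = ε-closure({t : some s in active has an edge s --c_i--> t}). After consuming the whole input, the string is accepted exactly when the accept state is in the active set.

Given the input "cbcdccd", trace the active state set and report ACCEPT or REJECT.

Answer: ACCEPT

Steps:
initial (ε-close {0}): {0,2,3,4,6,7,8,10}
'c' @ 1: {3,5,7,9,10,11,12}
'b' @ 2: {1,2,3,4,6,7,8,10,13}  ✓accept
'c' @ 3: {3,5,7,9,10,11,12}
'd' @ 4: {1,2,3,4,6,7,8,10,13}  ✓accept
'c' @ 5: {3,5,7,9,10,11,12}
'c' @ 6: {11,12}
'd' @ 7: {1,2,3,4,6,7,8,10,13}  ✓accept
after full input: {1,2,3,4,6,7,8,10,13}  (accept=1 in)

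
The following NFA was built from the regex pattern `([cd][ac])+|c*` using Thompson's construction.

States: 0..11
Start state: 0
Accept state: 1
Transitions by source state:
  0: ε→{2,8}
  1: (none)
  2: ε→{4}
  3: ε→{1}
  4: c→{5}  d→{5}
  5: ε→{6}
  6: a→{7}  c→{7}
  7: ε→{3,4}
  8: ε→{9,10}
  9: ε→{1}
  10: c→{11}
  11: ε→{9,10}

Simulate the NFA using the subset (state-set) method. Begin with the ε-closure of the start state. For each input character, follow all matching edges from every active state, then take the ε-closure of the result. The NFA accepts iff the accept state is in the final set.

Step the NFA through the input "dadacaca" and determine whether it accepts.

Answer: ACCEPT

Trace:
initial (ε-close {0}): {0,1,2,4,8,9,10}
'd' @ 1: {5,6}
'a' @ 2: {1,3,4,7}  ✓accept
'd' @ 3: {5,6}
'a' @ 4: {1,3,4,7}  ✓accept
'c' @ 5: {5,6}
'a' @ 6: {1,3,4,7}  ✓accept
'c' @ 7: {5,6}
'a' @ 8: {1,3,4,7}  ✓accept
after full input: {1,3,4,7}  (accept=1 in)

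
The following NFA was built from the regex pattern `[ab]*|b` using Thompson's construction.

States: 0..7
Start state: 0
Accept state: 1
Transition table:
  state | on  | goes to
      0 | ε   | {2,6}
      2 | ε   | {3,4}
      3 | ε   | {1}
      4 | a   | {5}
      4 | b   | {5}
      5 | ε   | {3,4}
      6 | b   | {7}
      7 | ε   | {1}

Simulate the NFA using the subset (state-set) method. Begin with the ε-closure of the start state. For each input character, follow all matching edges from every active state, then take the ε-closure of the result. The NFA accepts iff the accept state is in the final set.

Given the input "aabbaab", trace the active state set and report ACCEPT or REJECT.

start: ε-closure({0}) = {0,1,2,3,4,6}
'a' @ 1: {1,3,4,5}  ✓accept
'a' @ 2: {1,3,4,5}  ✓accept
'b' @ 3: {1,3,4,5}  ✓accept
'b' @ 4: {1,3,4,5}  ✓accept
'a' @ 5: {1,3,4,5}  ✓accept
'a' @ 6: {1,3,4,5}  ✓accept
'b' @ 7: {1,3,4,5}  ✓accept
after full input: {1,3,4,5}  (accept=1 in)

Answer: ACCEPT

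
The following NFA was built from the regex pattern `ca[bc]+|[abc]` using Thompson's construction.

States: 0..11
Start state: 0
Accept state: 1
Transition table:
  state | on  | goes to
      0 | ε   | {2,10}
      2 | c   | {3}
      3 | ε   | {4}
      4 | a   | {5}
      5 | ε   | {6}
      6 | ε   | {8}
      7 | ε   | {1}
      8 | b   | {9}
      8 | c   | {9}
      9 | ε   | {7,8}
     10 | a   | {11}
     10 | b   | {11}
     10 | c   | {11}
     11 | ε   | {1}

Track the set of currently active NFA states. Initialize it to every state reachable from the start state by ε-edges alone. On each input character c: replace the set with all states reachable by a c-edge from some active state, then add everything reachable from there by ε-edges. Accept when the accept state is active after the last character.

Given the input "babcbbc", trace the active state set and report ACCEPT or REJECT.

Answer: REJECT

Steps:
S₀ = ε-closure({0}) = {0,2,10}
'b' @ 1: {1,11}  ✓accept
'a' @ 2: {}  — state set empty
rest 'bcbbc' ignored (set empty)
end set {} — state 1 not in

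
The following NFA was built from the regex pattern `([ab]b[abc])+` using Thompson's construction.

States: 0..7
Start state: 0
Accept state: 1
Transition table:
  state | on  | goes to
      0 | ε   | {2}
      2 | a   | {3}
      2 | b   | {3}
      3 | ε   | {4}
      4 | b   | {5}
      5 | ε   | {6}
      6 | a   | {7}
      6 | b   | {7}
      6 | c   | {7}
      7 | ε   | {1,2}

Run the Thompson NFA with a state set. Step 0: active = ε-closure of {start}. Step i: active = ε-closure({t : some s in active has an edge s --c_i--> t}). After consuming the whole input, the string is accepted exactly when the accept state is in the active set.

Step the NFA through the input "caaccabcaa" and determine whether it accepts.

Answer: REJECT

Trace:
initial (ε-close {0}): {0,2}
'c' @ 1: {}  — state set empty
rest 'aaccabcaa' ignored (set empty)
after full input: {}  (accept=1 not in)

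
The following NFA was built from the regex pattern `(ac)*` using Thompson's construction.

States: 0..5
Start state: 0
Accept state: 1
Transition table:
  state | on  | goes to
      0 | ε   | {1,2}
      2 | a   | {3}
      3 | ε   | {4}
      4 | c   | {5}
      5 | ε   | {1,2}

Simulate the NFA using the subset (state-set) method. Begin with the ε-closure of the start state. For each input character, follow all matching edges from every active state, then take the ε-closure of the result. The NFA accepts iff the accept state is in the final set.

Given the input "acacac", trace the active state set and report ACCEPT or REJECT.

initial (ε-close {0}): {0,1,2}
'a' @ 1: {3,4}
'c' @ 2: {1,2,5}  [accepting]
'a' @ 3: {3,4}
'c' @ 4: {1,2,5}  [accepting]
'a' @ 5: {3,4}
'c' @ 6: {1,2,5}  [accepting]
end set {1,2,5} — state 1 in

Answer: ACCEPT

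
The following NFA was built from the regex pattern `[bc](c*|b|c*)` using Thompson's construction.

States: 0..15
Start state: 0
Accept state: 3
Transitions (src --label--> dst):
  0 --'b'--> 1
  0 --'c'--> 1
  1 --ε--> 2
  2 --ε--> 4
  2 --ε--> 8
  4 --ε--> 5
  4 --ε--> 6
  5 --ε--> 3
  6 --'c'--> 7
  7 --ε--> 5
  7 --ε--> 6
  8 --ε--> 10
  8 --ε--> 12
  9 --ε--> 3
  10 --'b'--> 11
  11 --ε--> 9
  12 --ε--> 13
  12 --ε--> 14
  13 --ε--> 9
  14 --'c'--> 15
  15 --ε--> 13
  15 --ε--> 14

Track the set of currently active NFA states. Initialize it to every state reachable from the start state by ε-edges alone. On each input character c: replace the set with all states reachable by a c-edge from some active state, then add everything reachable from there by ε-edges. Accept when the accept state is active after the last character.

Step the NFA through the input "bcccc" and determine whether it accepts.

Answer: ACCEPT

Derivation:
start: ε-closure({0}) = {0}
'b' @ 1: {1,2,3,4,5,6,8,9,10,12,13,14}  (accept∈set)
'c' @ 2: {3,5,6,7,9,13,14,15}  (accept∈set)
'c' @ 3: {3,5,6,7,9,13,14,15}  (accept∈set)
'c' @ 4: {3,5,6,7,9,13,14,15}  (accept∈set)
'c' @ 5: {3,5,6,7,9,13,14,15}  (accept∈set)
final: {3,5,6,7,9,13,14,15}; accept 3 in set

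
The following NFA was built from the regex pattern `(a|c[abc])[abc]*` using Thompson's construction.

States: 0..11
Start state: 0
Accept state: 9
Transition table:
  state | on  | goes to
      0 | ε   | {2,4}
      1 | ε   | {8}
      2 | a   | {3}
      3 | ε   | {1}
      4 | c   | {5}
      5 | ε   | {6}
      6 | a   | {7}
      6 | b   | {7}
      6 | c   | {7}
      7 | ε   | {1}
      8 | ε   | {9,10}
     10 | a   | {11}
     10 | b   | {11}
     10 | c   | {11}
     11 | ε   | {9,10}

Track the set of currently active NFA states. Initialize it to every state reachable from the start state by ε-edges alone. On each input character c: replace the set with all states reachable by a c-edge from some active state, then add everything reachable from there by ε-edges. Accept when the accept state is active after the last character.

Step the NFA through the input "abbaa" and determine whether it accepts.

S₀ = ε-closure({0}) = {0,2,4}
'a' @ 1: {1,3,8,9,10}  (accept∈set)
'b' @ 2: {9,10,11}  (accept∈set)
'b' @ 3: {9,10,11}  (accept∈set)
'a' @ 4: {9,10,11}  (accept∈set)
'a' @ 5: {9,10,11}  (accept∈set)
after full input: {9,10,11}  (accept=9 in)

Answer: ACCEPT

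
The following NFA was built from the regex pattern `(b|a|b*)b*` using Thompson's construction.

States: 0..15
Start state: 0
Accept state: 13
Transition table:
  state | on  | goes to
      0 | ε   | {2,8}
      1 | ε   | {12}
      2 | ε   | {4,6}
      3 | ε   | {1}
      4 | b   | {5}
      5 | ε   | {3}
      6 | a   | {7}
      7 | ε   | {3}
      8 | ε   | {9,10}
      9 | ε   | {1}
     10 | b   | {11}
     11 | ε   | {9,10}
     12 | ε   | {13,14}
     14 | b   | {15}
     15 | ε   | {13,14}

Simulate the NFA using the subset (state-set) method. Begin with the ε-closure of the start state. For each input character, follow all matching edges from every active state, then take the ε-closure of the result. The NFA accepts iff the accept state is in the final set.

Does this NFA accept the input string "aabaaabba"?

Answer: REJECT

Derivation:
S₀ = ε-closure({0}) = {0,1,2,4,6,8,9,10,12,13,14}
'a' @ 1: {1,3,7,12,13,14}  [accepting]
'a' @ 2: {}  — dead — no transitions
rest 'baaabba' ignored (set empty)
final: {}; accept 13 not in set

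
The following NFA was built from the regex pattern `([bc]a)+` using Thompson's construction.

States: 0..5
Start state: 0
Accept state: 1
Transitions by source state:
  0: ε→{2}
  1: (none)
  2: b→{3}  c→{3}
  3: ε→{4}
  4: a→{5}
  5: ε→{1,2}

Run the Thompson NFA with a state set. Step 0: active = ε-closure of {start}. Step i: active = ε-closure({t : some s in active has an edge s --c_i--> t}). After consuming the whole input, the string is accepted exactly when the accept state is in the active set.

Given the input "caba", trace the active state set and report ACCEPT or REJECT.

Answer: ACCEPT

Trace:
S₀ = ε-closure({0}) = {0,2}
'c' @ 1: {3,4}
'a' @ 2: {1,2,5}  ✓accept
'b' @ 3: {3,4}
'a' @ 4: {1,2,5}  ✓accept
end set {1,2,5} — state 1 in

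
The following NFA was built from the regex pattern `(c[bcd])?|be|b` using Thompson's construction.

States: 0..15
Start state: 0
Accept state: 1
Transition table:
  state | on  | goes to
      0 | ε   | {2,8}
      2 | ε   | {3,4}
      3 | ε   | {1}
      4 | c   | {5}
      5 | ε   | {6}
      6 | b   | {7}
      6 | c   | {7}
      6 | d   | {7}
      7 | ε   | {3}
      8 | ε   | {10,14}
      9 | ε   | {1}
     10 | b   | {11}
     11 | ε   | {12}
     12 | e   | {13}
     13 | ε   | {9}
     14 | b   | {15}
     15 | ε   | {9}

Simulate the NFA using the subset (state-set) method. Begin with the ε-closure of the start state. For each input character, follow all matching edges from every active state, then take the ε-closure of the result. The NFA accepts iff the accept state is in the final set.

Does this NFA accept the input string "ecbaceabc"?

Answer: REJECT

Steps:
start: ε-closure({0}) = {0,1,2,3,4,8,10,14}
'e' @ 1: {}  — dead — no transitions
rest 'cbaceabc' ignored (set empty)
end set {} — state 1 not in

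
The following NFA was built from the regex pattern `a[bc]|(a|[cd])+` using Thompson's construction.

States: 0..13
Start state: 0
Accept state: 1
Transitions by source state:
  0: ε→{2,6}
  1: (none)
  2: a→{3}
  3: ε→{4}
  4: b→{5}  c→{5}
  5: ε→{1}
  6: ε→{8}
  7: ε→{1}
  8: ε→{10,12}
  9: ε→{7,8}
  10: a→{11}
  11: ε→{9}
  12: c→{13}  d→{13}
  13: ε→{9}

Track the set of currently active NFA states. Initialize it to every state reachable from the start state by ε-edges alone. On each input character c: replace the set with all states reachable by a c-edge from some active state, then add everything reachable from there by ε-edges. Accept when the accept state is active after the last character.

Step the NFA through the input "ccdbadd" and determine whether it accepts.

Answer: REJECT

Trace:
S₀ = ε-closure({0}) = {0,2,6,8,10,12}
'c' @ 1: {1,7,8,9,10,12,13}  ✓accept
'c' @ 2: {1,7,8,9,10,12,13}  ✓accept
'd' @ 3: {1,7,8,9,10,12,13}  ✓accept
'b' @ 4: {}  — no active states
rest 'add' ignored (set empty)
after full input: {}  (accept=1 not in)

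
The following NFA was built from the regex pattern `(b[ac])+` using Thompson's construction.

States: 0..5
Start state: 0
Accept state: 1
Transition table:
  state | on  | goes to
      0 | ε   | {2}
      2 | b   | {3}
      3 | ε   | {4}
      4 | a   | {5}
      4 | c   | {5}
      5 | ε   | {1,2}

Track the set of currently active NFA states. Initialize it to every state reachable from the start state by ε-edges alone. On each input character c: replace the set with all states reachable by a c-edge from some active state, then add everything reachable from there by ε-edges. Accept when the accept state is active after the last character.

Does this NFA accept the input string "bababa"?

Answer: ACCEPT

Derivation:
S₀ = ε-closure({0}) = {0,2}
'b' @ 1: {3,4}
'a' @ 2: {1,2,5}  (accept∈set)
'b' @ 3: {3,4}
'a' @ 4: {1,2,5}  (accept∈set)
'b' @ 5: {3,4}
'a' @ 6: {1,2,5}  (accept∈set)
end set {1,2,5} — state 1 in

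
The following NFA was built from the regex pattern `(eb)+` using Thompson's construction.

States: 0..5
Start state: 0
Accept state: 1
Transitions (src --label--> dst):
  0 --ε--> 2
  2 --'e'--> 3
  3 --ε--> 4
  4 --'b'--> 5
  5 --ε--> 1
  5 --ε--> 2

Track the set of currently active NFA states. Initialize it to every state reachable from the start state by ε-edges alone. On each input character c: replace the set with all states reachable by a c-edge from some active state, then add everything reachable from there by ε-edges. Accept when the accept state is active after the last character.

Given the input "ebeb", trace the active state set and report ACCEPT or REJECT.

initial (ε-close {0}): {0,2}
'e' @ 1: {3,4}
'b' @ 2: {1,2,5}  [accepting]
'e' @ 3: {3,4}
'b' @ 4: {1,2,5}  [accepting]
end set {1,2,5} — state 1 in

Answer: ACCEPT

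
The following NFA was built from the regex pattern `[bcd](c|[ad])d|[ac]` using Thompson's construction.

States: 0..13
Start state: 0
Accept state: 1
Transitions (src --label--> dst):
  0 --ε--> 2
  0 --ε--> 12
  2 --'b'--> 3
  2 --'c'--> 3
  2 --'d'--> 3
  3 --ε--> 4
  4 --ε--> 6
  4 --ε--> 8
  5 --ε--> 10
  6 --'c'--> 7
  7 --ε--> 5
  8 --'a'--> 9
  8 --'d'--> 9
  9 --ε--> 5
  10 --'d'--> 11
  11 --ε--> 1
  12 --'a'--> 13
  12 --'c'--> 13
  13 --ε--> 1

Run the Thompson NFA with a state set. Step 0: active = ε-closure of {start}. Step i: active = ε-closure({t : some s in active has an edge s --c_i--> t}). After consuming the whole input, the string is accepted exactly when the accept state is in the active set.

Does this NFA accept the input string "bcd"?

start: ε-closure({0}) = {0,2,12}
'b' @ 1: {3,4,6,8}
'c' @ 2: {5,7,10}
'd' @ 3: {1,11}  ✓accept
final: {1,11}; accept 1 in set

Answer: ACCEPT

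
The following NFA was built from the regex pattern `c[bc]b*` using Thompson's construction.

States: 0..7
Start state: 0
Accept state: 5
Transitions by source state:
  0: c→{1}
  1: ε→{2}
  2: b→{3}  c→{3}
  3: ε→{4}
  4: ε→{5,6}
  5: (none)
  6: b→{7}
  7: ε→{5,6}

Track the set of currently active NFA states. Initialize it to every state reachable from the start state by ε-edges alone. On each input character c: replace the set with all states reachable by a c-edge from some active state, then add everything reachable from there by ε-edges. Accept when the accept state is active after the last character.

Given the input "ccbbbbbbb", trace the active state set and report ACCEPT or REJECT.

Answer: ACCEPT

Derivation:
start: ε-closure({0}) = {0}
'c' @ 1: {1,2}
'c' @ 2: {3,4,5,6}  (accept∈set)
'b' @ 3: {5,6,7}  (accept∈set)
'b' @ 4: {5,6,7}  (accept∈set)
'b' @ 5: {5,6,7}  (accept∈set)
'b' @ 6: {5,6,7}  (accept∈set)
'b' @ 7: {5,6,7}  (accept∈set)
'b' @ 8: {5,6,7}  (accept∈set)
'b' @ 9: {5,6,7}  (accept∈set)
final: {5,6,7}; accept 5 in set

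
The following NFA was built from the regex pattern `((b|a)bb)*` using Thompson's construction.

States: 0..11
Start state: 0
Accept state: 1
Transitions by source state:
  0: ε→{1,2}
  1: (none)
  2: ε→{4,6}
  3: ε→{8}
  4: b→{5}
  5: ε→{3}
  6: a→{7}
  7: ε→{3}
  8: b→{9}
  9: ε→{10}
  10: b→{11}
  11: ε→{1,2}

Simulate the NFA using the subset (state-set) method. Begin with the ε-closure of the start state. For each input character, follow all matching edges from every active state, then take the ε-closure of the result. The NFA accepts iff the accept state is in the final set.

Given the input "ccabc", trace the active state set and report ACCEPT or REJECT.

Answer: REJECT

Derivation:
S₀ = ε-closure({0}) = {0,1,2,4,6}
'c' @ 1: {}  — dead — no transitions
rest 'cabc' ignored (set empty)
after full input: {}  (accept=1 not in)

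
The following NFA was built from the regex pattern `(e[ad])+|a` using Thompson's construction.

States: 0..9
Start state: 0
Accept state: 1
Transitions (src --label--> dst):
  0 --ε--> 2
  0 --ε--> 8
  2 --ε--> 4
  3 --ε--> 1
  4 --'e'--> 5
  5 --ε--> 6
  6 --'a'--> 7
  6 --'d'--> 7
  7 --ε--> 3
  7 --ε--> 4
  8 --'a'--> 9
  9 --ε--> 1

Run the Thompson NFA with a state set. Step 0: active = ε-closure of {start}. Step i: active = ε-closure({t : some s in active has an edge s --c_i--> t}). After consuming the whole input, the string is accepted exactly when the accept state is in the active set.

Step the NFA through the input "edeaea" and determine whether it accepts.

Answer: ACCEPT

Derivation:
initial (ε-close {0}): {0,2,4,8}
'e' @ 1: {5,6}
'd' @ 2: {1,3,4,7}  (accept∈set)
'e' @ 3: {5,6}
'a' @ 4: {1,3,4,7}  (accept∈set)
'e' @ 5: {5,6}
'a' @ 6: {1,3,4,7}  (accept∈set)
end set {1,3,4,7} — state 1 in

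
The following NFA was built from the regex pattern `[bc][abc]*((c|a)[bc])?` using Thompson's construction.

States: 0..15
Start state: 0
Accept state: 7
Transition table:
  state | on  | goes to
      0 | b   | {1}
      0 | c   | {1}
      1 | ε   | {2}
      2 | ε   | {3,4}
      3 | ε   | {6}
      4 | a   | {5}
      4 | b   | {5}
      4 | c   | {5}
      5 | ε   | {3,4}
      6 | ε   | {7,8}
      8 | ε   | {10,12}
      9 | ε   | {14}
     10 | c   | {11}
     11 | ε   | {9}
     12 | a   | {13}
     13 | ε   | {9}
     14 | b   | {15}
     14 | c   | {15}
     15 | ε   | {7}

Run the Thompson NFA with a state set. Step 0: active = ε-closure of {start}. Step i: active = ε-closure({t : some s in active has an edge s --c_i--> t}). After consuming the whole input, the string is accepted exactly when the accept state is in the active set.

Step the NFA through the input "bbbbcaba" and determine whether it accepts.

Answer: ACCEPT

Trace:
S₀ = ε-closure({0}) = {0}
'b' @ 1: {1,2,3,4,6,7,8,10,12}  [accepting]
'b' @ 2: {3,4,5,6,7,8,10,12}  [accepting]
'b' @ 3: {3,4,5,6,7,8,10,12}  [accepting]
'b' @ 4: {3,4,5,6,7,8,10,12}  [accepting]
'c' @ 5: {3,4,5,6,7,8,9,10,11,12,14}  [accepting]
'a' @ 6: {3,4,5,6,7,8,9,10,12,13,14}  [accepting]
'b' @ 7: {3,4,5,6,7,8,10,12,15}  [accepting]
'a' @ 8: {3,4,5,6,7,8,9,10,12,13,14}  [accepting]
end set {3,4,5,6,7,8,9,10,12,13,14} — state 7 in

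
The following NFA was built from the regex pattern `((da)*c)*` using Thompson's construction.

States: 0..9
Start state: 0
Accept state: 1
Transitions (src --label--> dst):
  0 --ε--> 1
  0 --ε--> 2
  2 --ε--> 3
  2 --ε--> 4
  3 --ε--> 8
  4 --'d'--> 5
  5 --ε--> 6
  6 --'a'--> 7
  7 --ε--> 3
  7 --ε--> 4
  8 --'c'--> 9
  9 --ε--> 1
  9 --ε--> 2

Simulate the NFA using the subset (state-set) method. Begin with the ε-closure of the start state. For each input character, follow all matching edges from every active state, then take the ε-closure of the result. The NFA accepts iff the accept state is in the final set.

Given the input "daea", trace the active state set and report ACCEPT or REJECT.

Answer: REJECT

Steps:
initial (ε-close {0}): {0,1,2,3,4,8}
'd' @ 1: {5,6}
'a' @ 2: {3,4,7,8}
'e' @ 3: {}  — dead — no transitions
rest 'a' ignored (set empty)
after full input: {}  (accept=1 not in)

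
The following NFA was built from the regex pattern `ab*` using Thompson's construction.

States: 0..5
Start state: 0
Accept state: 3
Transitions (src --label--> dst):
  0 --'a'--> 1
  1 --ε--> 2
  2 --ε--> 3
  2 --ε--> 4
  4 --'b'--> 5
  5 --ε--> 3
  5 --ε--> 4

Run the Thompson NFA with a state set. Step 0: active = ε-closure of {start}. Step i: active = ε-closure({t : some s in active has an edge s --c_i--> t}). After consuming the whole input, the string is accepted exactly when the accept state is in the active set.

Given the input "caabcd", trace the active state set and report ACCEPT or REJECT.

S₀ = ε-closure({0}) = {0}
'c' @ 1: {}  — dead — no transitions
rest 'aabcd' ignored (set empty)
end set {} — state 3 not in

Answer: REJECT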